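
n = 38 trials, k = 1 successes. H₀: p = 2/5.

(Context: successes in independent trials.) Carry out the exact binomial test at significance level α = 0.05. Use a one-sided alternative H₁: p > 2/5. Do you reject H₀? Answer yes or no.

Exact binomial: n=38, k=1, p₀=2/5=0.4000
P(X≥1) from Σ C(n,i)·p₀^i·(1−p₀)^(n−i)
p-value (one-sided, H₁ greater) = 1.00000
At α=0.05: p ≥ α → fail to reject H₀

reject H₀: no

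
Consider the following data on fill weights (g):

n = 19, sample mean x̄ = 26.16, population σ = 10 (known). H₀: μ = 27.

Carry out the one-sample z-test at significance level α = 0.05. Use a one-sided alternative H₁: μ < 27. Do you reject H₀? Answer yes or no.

SE = σ/√n = 10/√19 = 2.2942
z = (x̄−μ₀)/SE = (26.16−27)/2.2942 = -0.3661
p-value (one-sided, H₁ less) = 0.35713
At α=0.05: p ≥ α → fail to reject H₀

reject H₀: no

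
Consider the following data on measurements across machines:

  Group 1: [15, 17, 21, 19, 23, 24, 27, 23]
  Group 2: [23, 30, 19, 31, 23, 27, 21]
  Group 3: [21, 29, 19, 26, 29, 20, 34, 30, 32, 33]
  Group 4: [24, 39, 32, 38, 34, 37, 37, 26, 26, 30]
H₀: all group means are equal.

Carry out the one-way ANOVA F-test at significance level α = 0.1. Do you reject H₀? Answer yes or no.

reject H₀: yes

Group means [21.12, 24.86, 27.30, 32.30], grand mean 26.829
SSB = Σnᵢ(x̄ᵢ−x̄)² = 589.039; SSW = ΣΣ(x−x̄ᵢ)² = 787.932
MSB = 589.039/3 = 196.3464; MSW = 787.932/31 = 25.4172
F = MSB/MSW = 7.7250
df = (3, 31)
p-value (upper-tail) = 0.00054
At α=0.1: p < α → reject H₀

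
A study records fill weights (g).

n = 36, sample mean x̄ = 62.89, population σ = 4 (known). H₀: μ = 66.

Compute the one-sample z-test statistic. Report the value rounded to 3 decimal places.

SE = σ/√n = 4/√36 = 0.6667
z = (x̄−μ₀)/SE = (62.89−66)/0.6667 = -4.6650

test statistic = -4.665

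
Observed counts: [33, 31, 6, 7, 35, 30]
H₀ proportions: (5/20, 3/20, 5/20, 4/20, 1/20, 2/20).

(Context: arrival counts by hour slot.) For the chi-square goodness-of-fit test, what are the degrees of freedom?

df = k − 1 = 6 − 1 = 5

degrees of freedom = 5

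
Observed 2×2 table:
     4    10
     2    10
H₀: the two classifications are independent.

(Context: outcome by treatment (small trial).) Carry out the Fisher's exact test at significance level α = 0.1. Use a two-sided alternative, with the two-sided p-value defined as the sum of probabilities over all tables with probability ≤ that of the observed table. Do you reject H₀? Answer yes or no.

reject H₀: no

Margins: r₁=14, r₂=12, c₁=6, c₂=20, n=26
p_obs = C(14,4)·C(12,2)/C(26,6); sum pmf over tables with pmf ≤ p_obs
p-value (two-sided) = 0.65217
At α=0.1: p ≥ α → fail to reject H₀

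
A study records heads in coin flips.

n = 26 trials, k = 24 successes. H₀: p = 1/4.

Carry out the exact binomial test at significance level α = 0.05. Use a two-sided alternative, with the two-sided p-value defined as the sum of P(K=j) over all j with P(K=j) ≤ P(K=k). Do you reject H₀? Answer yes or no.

Exact binomial: n=26, k=24, p₀=1/4=0.2500
P(X=j) = C(n,j)·p₀^j·(1−p₀)^(n−j); p = Σ P(X=j) over j with P(X=j) ≤ P(X=24)
p-value (two-sided) = 0.00000
At α=0.05: p < α → reject H₀

reject H₀: yes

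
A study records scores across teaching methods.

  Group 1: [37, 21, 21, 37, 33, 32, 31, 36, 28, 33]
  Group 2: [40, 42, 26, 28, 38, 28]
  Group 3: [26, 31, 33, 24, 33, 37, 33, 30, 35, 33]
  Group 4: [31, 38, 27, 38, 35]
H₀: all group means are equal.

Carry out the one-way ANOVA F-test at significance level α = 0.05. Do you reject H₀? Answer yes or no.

Group means [30.90, 33.67, 31.50, 33.80], grand mean 32.097
SSB = Σnᵢ(x̄ᵢ−x̄)² = 47.176; SSW = ΣΣ(x−x̄ᵢ)² = 797.533
MSB = 47.176/3 = 15.7254; MSW = 797.533/27 = 29.5383
F = MSB/MSW = 0.5324
df = (3, 27)
p-value (upper-tail) = 0.66397
At α=0.05: p ≥ α → fail to reject H₀

reject H₀: no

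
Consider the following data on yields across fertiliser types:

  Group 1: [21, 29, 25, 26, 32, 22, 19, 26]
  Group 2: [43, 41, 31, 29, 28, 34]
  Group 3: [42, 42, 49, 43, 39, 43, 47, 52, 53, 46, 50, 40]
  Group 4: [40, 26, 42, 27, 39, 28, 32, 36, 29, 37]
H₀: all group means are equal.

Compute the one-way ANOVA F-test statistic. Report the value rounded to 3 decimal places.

Group means [25.00, 34.33, 45.50, 33.60], grand mean 35.778
SSB = Σnᵢ(x̄ᵢ−x̄)² = 2123.489; SSW = ΣΣ(x−x̄ᵢ)² = 884.733
MSB = 2123.489/3 = 707.8296; MSW = 884.733/32 = 27.6479
F = MSB/MSW = 25.6016
df = (3, 32)

test statistic = 25.602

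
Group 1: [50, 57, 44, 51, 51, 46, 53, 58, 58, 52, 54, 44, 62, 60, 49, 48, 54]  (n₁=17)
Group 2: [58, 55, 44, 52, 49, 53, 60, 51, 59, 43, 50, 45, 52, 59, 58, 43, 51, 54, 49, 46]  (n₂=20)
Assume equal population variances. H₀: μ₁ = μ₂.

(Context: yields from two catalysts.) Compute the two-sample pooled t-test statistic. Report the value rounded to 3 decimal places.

x̄₁=52.412, s₁=5.374, n₁=17
x̄₂=51.550, s₂=5.520, n₂=20
s_p² = [16·5.374² + 19·5.520²]/35 = 29.7448
SE = √(s_p²·(1/17+1/20)) = 1.7991
t = (52.412−51.550)/1.7991 = 0.4790
df = 35

test statistic = 0.479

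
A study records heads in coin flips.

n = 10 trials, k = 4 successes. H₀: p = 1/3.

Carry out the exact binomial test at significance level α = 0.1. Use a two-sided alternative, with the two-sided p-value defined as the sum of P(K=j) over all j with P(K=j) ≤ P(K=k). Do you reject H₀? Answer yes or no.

reject H₀: no

Exact binomial: n=10, k=4, p₀=1/3=0.3333
P(X=j) = C(n,j)·p₀^j·(1−p₀)^(n−j); p = Σ P(X=j) over j with P(X=j) ≤ P(X=4)
p-value (two-sided) = 0.73988
At α=0.1: p ≥ α → fail to reject H₀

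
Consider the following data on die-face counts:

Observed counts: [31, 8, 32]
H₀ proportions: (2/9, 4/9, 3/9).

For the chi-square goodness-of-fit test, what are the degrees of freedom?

df = k − 1 = 3 − 1 = 2

degrees of freedom = 2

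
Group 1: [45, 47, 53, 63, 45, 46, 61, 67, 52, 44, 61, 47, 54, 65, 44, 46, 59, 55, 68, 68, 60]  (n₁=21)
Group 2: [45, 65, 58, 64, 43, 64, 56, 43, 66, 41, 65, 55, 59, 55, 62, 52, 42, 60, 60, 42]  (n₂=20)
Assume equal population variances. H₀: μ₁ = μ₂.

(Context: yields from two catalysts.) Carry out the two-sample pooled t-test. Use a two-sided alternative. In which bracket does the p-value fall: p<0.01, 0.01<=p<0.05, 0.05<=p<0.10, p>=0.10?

p-value bracket: p>=0.10

x̄₁=54.762, s₁=8.671, n₁=21
x̄₂=54.850, s₂=8.999, n₂=20
s_p² = [20·8.671² + 19·8.999²]/39 = 78.0092
SE = √(s_p²·(1/21+1/20)) = 2.7596
t = (54.762−54.850)/2.7596 = -0.0319
df = 39
p-value (two-sided) = 0.97470
→ bracket: p>=0.10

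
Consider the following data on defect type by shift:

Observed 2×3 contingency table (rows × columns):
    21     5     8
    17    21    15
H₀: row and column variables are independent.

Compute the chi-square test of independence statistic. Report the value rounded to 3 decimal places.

test statistic = 8.661

Row totals [34, 53], col totals [38, 26, 23], n=87
χ² = (21−14.85)²/14.85 + (5−10.16)²/10.16 + (8−8.99)²/8.99 + (17−23.15)²/23.15 + (21−15.84)²/15.84 + (15−14.01)²/14.01 = 8.6613
df = 2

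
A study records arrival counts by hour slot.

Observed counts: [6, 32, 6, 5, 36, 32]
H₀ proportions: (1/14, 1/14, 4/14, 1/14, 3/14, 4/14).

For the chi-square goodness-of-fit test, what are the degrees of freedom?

df = k − 1 = 6 − 1 = 5

degrees of freedom = 5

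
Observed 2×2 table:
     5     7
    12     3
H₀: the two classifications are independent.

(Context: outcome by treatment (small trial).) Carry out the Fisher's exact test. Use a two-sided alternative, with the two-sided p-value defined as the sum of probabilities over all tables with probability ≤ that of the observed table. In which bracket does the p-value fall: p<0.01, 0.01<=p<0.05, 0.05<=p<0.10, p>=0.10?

Margins: r₁=12, r₂=15, c₁=17, c₂=10, n=27
p_obs = C(12,5)·C(15,12)/C(27,17); sum pmf over tables with pmf ≤ p_obs
p-value (two-sided) = 0.05675
→ bracket: 0.05<=p<0.10

p-value bracket: 0.05<=p<0.10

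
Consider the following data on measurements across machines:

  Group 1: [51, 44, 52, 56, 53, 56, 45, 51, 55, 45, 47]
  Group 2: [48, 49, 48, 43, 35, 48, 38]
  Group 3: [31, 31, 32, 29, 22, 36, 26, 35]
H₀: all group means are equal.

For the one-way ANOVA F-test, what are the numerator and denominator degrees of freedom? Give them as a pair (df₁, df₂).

degrees of freedom = [2, 23]

k = 3 groups, N = 26 total
df = (k−1, N−k) = (3−1, 26−3) = (2, 23)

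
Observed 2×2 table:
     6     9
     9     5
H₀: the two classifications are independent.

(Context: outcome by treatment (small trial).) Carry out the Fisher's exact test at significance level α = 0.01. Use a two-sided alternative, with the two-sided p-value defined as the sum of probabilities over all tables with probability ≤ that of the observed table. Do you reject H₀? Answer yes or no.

Margins: r₁=15, r₂=14, c₁=15, c₂=14, n=29
p_obs = C(15,6)·C(14,9)/C(29,15); sum pmf over tables with pmf ≤ p_obs
p-value (two-sided) = 0.27230
At α=0.01: p ≥ α → fail to reject H₀

reject H₀: no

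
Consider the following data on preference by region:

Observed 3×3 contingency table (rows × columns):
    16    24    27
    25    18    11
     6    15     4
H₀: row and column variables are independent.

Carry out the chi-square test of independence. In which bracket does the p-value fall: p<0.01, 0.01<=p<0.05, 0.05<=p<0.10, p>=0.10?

Row totals [67, 54, 25], col totals [47, 57, 42], n=146
χ² = (16−21.57)²/21.57 + (24−26.16)²/26.16 + (27−19.27)²/19.27 + (25−17.38)²/17.38 + (18−21.08)²/21.08 + (11−15.53)²/15.53 + (6−8.05)²/8.05 + (15−9.76)²/9.76 + (4−7.19)²/7.19 = 14.5744
df = 4
p-value (upper-tail) = 0.00567
→ bracket: p<0.01

p-value bracket: p<0.01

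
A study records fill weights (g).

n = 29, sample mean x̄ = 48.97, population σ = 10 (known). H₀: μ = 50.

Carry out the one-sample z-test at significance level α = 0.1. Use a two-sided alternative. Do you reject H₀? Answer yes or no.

SE = σ/√n = 10/√29 = 1.8570
z = (x̄−μ₀)/SE = (48.97−50)/1.8570 = -0.5547
p-value (two-sided) = 0.57912
At α=0.1: p ≥ α → fail to reject H₀

reject H₀: no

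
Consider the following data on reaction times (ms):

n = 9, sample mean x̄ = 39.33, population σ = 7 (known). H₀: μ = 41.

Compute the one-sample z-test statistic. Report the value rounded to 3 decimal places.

SE = σ/√n = 7/√9 = 2.3333
z = (x̄−μ₀)/SE = (39.33−41)/2.3333 = -0.7157

test statistic = -0.716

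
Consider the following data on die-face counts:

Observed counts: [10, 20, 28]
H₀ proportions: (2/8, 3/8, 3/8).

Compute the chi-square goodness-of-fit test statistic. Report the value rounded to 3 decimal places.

n = 58; E_i = n·p_i = [14.50, 21.75, 21.75]
χ² = (10−14.50)²/14.50 + (20−21.75)²/21.75 + (28−21.75)²/21.75 = 3.3333
df = 2

test statistic = 3.333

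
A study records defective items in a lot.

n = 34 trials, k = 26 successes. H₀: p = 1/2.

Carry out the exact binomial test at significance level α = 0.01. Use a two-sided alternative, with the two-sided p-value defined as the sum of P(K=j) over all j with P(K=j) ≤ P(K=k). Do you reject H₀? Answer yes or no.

Exact binomial: n=34, k=26, p₀=1/2=0.5000
P(X=j) = C(n,j)·p₀^j·(1−p₀)^(n−j); p = Σ P(X=j) over j with P(X=j) ≤ P(X=26)
p-value (two-sided) = 0.00294
At α=0.01: p < α → reject H₀

reject H₀: yes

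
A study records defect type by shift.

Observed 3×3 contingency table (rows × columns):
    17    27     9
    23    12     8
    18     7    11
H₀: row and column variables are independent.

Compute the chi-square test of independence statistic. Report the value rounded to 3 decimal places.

test statistic = 11.943

Row totals [53, 43, 36], col totals [58, 46, 28], n=132
χ² = (17−23.29)²/23.29 + (27−18.47)²/18.47 + (9−11.24)²/11.24 + (23−18.89)²/18.89 + (12−14.98)²/14.98 + (8−9.12)²/9.12 + (18−15.82)²/15.82 + (7−12.55)²/12.55 + (11−7.64)²/7.64 = 11.9433
df = 4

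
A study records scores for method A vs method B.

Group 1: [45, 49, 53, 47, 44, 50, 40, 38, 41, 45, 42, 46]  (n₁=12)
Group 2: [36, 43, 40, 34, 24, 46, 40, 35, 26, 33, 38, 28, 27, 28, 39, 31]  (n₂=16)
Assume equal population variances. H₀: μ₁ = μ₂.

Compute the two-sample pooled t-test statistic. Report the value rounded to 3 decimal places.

test statistic = 4.932

x̄₁=45.000, s₁=4.369, n₁=12
x̄₂=34.250, s₂=6.517, n₂=16
s_p² = [11·4.369² + 15·6.517²]/26 = 32.5769
SE = √(s_p²·(1/12+1/16)) = 2.1796
t = (45.000−34.250)/2.1796 = 4.9320
df = 26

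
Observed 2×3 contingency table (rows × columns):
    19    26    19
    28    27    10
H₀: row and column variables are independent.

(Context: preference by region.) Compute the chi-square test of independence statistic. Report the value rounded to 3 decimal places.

Row totals [64, 65], col totals [47, 53, 29], n=129
χ² = (19−23.32)²/23.32 + (26−26.29)²/26.29 + (19−14.39)²/14.39 + (28−23.68)²/23.68 + (27−26.71)²/26.71 + (10−14.61)²/14.61 = 4.5279
df = 2

test statistic = 4.528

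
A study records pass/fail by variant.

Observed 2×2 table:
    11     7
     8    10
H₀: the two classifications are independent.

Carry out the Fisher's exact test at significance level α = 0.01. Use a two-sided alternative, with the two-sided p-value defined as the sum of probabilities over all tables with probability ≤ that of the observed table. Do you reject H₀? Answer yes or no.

reject H₀: no

Margins: r₁=18, r₂=18, c₁=19, c₂=17, n=36
p_obs = C(18,11)·C(18,8)/C(36,19); sum pmf over tables with pmf ≤ p_obs
p-value (two-sided) = 0.50509
At α=0.01: p ≥ α → fail to reject H₀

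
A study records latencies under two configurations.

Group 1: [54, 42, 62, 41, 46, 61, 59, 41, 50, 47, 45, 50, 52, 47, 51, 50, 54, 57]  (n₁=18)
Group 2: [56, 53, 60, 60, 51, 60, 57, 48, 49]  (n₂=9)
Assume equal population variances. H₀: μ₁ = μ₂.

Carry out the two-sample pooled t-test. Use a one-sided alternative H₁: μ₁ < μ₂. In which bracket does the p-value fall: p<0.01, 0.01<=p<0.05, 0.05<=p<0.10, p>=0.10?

p-value bracket: 0.01<=p<0.05

x̄₁=50.500, s₁=6.474, n₁=18
x̄₂=54.889, s₂=4.807, n₂=9
s_p² = [17·6.474² + 8·4.807²]/25 = 35.8956
SE = √(s_p²·(1/18+1/9)) = 2.4459
t = (50.500−54.889)/2.4459 = -1.7944
df = 25
p-value (one-sided, H₁ less) = 0.04243
→ bracket: 0.01<=p<0.05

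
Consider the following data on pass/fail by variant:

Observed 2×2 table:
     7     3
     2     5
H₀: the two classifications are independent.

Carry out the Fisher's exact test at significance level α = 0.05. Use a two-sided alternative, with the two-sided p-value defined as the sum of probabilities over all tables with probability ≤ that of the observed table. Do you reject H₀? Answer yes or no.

reject H₀: no

Margins: r₁=10, r₂=7, c₁=9, c₂=8, n=17
p_obs = C(10,7)·C(7,2)/C(17,9); sum pmf over tables with pmf ≤ p_obs
p-value (two-sided) = 0.15343
At α=0.05: p ≥ α → fail to reject H₀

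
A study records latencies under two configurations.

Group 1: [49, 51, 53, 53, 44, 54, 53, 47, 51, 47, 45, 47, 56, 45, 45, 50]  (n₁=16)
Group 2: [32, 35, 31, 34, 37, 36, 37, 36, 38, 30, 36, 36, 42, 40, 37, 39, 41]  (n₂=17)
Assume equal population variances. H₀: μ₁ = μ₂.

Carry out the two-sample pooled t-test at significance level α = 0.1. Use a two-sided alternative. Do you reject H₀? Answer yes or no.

reject H₀: yes

x̄₁=49.375, s₁=3.775, n₁=16
x̄₂=36.294, s₂=3.293, n₂=17
s_p² = [15·3.775² + 16·3.293²]/31 = 12.4929
SE = √(s_p²·(1/16+1/17)) = 1.2311
t = (49.375−36.294)/1.2311 = 10.6251
df = 31
p-value (two-sided) = 0.00000
At α=0.1: p < α → reject H₀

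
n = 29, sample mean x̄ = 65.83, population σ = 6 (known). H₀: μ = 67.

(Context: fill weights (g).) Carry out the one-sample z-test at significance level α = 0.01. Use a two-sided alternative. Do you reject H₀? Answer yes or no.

SE = σ/√n = 6/√29 = 1.1142
z = (x̄−μ₀)/SE = (65.83−67)/1.1142 = -1.0501
p-value (two-sided) = 0.29367
At α=0.01: p ≥ α → fail to reject H₀

reject H₀: no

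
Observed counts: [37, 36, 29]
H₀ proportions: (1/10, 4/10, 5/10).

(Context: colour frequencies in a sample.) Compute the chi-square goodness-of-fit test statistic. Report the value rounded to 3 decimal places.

n = 102; E_i = n·p_i = [10.20, 40.80, 51.00]
χ² = (37−10.20)²/10.20 + (36−40.80)²/40.80 + (29−51.00)²/51.00 = 80.4706
df = 2

test statistic = 80.471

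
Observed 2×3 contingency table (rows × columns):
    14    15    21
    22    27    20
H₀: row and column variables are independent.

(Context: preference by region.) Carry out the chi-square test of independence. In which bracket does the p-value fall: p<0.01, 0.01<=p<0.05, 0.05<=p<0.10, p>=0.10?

Row totals [50, 69], col totals [36, 42, 41], n=119
χ² = (14−15.13)²/15.13 + (15−17.65)²/17.65 + (21−17.23)²/17.23 + (22−20.87)²/20.87 + (27−24.35)²/24.35 + (20−23.77)²/23.77 = 2.2546
df = 2
p-value (upper-tail) = 0.32391
→ bracket: p>=0.10

p-value bracket: p>=0.10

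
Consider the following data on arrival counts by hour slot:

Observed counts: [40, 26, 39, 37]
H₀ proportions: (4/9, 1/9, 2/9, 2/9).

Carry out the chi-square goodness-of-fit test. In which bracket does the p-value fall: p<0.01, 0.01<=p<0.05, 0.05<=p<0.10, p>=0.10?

n = 142; E_i = n·p_i = [63.11, 15.78, 31.56, 31.56]
χ² = (40−63.11)²/63.11 + (26−15.78)²/15.78 + (39−31.56)²/31.56 + (37−31.56)²/31.56 = 17.7817
df = 3
p-value (upper-tail) = 0.00049
→ bracket: p<0.01

p-value bracket: p<0.01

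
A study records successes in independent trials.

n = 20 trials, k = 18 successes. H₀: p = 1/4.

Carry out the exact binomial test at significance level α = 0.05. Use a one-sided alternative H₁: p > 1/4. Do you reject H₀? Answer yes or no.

Exact binomial: n=20, k=18, p₀=1/4=0.2500
P(X≥18) from Σ C(n,i)·p₀^i·(1−p₀)^(n−i)
p-value (one-sided, H₁ greater) = 0.00000
At α=0.05: p < α → reject H₀

reject H₀: yes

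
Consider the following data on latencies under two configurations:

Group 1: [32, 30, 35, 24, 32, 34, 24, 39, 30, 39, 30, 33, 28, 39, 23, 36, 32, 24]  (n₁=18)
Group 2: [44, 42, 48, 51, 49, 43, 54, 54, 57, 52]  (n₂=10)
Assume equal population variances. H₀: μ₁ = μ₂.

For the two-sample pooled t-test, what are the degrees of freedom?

df = n₁ + n₂ − 2 = 18 + 10 − 2 = 26

degrees of freedom = 26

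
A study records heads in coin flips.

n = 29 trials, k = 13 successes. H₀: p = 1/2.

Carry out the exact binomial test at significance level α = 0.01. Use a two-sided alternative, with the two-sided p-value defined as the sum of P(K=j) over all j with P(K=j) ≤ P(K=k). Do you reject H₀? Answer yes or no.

Exact binomial: n=29, k=13, p₀=1/2=0.5000
P(X=j) = C(n,j)·p₀^j·(1−p₀)^(n−j); p = Σ P(X=j) over j with P(X=j) ≤ P(X=13)
p-value (two-sided) = 0.71107
At α=0.01: p ≥ α → fail to reject H₀

reject H₀: no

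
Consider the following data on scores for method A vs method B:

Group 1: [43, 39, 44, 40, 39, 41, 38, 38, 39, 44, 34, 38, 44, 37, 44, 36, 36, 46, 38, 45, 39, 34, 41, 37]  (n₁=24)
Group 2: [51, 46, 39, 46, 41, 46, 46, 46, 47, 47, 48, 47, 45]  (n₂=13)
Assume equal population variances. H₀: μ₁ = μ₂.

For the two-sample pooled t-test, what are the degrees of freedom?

degrees of freedom = 35

df = n₁ + n₂ − 2 = 24 + 13 − 2 = 35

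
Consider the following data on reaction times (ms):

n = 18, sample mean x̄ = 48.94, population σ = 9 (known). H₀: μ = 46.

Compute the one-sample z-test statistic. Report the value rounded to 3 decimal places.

SE = σ/√n = 9/√18 = 2.1213
z = (x̄−μ₀)/SE = (48.94−46)/2.1213 = 1.3859

test statistic = 1.386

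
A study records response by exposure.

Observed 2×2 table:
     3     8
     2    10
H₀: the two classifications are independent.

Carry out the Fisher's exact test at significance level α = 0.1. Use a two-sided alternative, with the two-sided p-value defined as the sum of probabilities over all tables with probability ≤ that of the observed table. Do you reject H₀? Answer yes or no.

reject H₀: no

Margins: r₁=11, r₂=12, c₁=5, c₂=18, n=23
p_obs = C(11,3)·C(12,2)/C(23,5); sum pmf over tables with pmf ≤ p_obs
p-value (two-sided) = 0.64041
At α=0.1: p ≥ α → fail to reject H₀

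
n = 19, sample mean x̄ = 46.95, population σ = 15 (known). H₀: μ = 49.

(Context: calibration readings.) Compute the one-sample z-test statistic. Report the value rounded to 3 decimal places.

test statistic = -0.596

SE = σ/√n = 15/√19 = 3.4412
z = (x̄−μ₀)/SE = (46.95−49)/3.4412 = -0.5957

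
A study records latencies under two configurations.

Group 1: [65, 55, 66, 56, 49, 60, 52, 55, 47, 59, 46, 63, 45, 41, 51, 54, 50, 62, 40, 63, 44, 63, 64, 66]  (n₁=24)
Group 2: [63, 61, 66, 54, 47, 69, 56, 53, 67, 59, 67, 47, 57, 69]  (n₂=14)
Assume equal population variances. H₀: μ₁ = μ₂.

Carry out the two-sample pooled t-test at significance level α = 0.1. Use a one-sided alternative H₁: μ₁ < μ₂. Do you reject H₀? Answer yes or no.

reject H₀: yes

x̄₁=54.833, s₁=8.287, n₁=24
x̄₂=59.643, s₂=7.612, n₂=14
s_p² = [23·8.287² + 13·7.612²]/36 = 64.7930
SE = √(s_p²·(1/24+1/14)) = 2.7070
t = (54.833−59.643)/2.7070 = -1.7767
df = 36
p-value (one-sided, H₁ less) = 0.04203
At α=0.1: p < α → reject H₀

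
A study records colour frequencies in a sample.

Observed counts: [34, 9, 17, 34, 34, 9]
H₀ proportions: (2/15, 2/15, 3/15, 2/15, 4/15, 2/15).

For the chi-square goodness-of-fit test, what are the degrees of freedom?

df = k − 1 = 6 − 1 = 5

degrees of freedom = 5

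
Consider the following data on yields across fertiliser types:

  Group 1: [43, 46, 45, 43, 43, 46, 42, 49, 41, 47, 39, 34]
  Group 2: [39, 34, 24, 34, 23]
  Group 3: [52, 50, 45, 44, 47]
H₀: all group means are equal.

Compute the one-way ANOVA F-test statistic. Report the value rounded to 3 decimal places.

Group means [43.17, 30.80, 47.60], grand mean 41.364
SSB = Σnᵢ(x̄ᵢ−x̄)² = 791.424; SSW = ΣΣ(x−x̄ᵢ)² = 415.667
MSB = 791.424/2 = 395.7121; MSW = 415.667/19 = 21.8772
F = MSB/MSW = 18.0879
df = (2, 19)

test statistic = 18.088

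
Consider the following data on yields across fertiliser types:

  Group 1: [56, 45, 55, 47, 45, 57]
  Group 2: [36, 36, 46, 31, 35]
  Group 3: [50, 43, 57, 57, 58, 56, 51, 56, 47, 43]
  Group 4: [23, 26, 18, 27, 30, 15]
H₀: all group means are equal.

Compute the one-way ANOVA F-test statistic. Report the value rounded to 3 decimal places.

test statistic = 37.186

Group means [50.83, 36.80, 51.80, 23.17], grand mean 42.444
SSB = Σnᵢ(x̄ᵢ−x̄)² = 3686.600; SSW = ΣΣ(x−x̄ᵢ)² = 760.067
MSB = 3686.600/3 = 1228.8667; MSW = 760.067/23 = 33.0464
F = MSB/MSW = 37.1861
df = (3, 23)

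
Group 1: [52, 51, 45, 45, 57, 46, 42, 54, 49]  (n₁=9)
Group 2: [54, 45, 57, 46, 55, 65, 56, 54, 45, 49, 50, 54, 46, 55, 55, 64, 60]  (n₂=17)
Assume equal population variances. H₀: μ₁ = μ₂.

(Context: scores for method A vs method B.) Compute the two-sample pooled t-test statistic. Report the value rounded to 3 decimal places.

test statistic = -1.912

x̄₁=49.000, s₁=4.899, n₁=9
x̄₂=53.529, s₂=6.125, n₂=17
s_p² = [8·4.899² + 16·6.125²]/24 = 33.0098
SE = √(s_p²·(1/9+1/17)) = 2.3684
t = (49.000−53.529)/2.3684 = -1.9124
df = 24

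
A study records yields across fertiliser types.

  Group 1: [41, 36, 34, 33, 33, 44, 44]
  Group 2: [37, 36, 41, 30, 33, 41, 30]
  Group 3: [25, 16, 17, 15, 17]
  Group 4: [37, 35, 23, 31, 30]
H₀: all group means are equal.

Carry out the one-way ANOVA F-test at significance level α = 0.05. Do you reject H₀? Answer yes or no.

reject H₀: yes

Group means [37.86, 35.43, 18.00, 31.20], grand mean 31.625
SSB = Σnᵢ(x̄ᵢ−x̄)² = 1302.254; SSW = ΣΣ(x−x̄ᵢ)² = 461.371
MSB = 1302.254/3 = 434.0845; MSW = 461.371/20 = 23.0686
F = MSB/MSW = 18.8171
df = (3, 20)
p-value (upper-tail) = 0.00000
At α=0.05: p < α → reject H₀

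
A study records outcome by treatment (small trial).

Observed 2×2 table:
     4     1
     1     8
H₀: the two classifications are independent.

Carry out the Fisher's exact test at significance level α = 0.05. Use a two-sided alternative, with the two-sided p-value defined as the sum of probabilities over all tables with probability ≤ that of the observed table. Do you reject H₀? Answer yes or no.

reject H₀: yes

Margins: r₁=5, r₂=9, c₁=5, c₂=9, n=14
p_obs = C(5,4)·C(9,1)/C(14,5); sum pmf over tables with pmf ≤ p_obs
p-value (two-sided) = 0.02298
At α=0.05: p < α → reject H₀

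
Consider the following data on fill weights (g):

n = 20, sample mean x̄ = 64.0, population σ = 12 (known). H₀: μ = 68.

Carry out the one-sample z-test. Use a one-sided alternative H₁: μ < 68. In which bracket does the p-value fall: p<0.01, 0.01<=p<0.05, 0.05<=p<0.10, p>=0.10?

SE = σ/√n = 12/√20 = 2.6833
z = (x̄−μ₀)/SE = (64.0−68)/2.6833 = -1.4907
p-value (one-sided, H₁ less) = 0.06802
→ bracket: 0.05<=p<0.10

p-value bracket: 0.05<=p<0.10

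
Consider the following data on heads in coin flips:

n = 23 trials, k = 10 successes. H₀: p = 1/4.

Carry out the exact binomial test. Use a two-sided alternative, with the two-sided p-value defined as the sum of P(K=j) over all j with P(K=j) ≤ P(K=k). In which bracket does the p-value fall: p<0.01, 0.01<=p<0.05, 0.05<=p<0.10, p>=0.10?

Exact binomial: n=23, k=10, p₀=1/4=0.2500
P(X=j) = C(n,j)·p₀^j·(1−p₀)^(n−j); p = Σ P(X=j) over j with P(X=j) ≤ P(X=10)
p-value (two-sided) = 0.05237
→ bracket: 0.05<=p<0.10

p-value bracket: 0.05<=p<0.10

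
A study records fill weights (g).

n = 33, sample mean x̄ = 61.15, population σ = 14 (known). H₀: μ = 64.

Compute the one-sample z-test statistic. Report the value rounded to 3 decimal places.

SE = σ/√n = 14/√33 = 2.4371
z = (x̄−μ₀)/SE = (61.15−64)/2.4371 = -1.1694

test statistic = -1.169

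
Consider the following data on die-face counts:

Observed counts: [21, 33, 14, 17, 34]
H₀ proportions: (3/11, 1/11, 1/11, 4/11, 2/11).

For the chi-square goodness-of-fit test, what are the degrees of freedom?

df = k − 1 = 5 − 1 = 4

degrees of freedom = 4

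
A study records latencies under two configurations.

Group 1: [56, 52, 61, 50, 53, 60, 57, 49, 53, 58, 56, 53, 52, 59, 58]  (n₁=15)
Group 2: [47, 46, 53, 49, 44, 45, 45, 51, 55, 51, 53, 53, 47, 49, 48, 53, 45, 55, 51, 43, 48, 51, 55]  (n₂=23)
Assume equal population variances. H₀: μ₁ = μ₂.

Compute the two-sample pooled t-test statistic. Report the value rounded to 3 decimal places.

test statistic = 4.592

x̄₁=55.133, s₁=3.701, n₁=15
x̄₂=49.435, s₂=3.764, n₂=23
s_p² = [14·3.701² + 22·3.764²]/36 = 13.9829
SE = √(s_p²·(1/15+1/23)) = 1.2410
t = (55.133−49.435)/1.2410 = 4.5918
df = 36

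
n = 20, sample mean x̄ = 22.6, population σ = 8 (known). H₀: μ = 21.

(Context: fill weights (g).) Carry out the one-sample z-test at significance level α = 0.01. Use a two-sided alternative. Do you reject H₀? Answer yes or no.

SE = σ/√n = 8/√20 = 1.7889
z = (x̄−μ₀)/SE = (22.6−21)/1.7889 = 0.8944
p-value (two-sided) = 0.37109
At α=0.01: p ≥ α → fail to reject H₀

reject H₀: no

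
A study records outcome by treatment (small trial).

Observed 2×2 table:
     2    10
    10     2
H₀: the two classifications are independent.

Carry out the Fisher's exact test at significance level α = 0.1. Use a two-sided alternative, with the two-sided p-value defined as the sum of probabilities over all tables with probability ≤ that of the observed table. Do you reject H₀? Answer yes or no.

Margins: r₁=12, r₂=12, c₁=12, c₂=12, n=24
p_obs = C(12,2)·C(12,10)/C(24,12); sum pmf over tables with pmf ≤ p_obs
p-value (two-sided) = 0.00333
At α=0.1: p < α → reject H₀

reject H₀: yes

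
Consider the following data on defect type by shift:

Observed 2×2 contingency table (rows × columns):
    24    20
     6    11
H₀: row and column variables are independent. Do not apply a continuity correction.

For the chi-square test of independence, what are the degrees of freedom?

df = (r−1)(c−1) = (2−1)·(2−1) = 1

degrees of freedom = 1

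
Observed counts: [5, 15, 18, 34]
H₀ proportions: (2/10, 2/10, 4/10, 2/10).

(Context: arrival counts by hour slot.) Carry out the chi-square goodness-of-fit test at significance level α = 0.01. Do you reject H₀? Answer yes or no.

n = 72; E_i = n·p_i = [14.40, 14.40, 28.80, 14.40]
χ² = (5−14.40)²/14.40 + (15−14.40)²/14.40 + (18−28.80)²/28.80 + (34−14.40)²/14.40 = 36.8889
df = 3
p-value (upper-tail) = 0.00000
At α=0.01: p < α → reject H₀

reject H₀: yes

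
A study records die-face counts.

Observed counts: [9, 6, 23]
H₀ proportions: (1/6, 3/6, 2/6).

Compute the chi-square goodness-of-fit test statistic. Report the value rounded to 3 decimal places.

test statistic = 18.447

n = 38; E_i = n·p_i = [6.33, 19.00, 12.67]
χ² = (9−6.33)²/6.33 + (6−19.00)²/19.00 + (23−12.67)²/12.67 = 18.4474
df = 2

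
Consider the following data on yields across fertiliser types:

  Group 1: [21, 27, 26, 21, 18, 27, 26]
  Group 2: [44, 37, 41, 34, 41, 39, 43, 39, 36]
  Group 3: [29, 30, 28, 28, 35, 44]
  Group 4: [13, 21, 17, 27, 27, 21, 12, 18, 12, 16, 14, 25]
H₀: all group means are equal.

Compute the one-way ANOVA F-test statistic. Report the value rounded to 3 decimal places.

test statistic = 34.785

Group means [23.71, 39.33, 32.33, 18.58], grand mean 27.559
SSB = Σnᵢ(x̄ᵢ−x̄)² = 2454.704; SSW = ΣΣ(x−x̄ᵢ)² = 705.679
MSB = 2454.704/3 = 818.2346; MSW = 705.679/30 = 23.5226
F = MSB/MSW = 34.7850
df = (3, 30)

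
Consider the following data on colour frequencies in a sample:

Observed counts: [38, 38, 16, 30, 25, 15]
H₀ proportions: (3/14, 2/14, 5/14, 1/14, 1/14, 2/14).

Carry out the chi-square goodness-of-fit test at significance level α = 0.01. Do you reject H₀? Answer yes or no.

n = 162; E_i = n·p_i = [34.71, 23.14, 57.86, 11.57, 11.57, 23.14]
χ² = (38−34.71)²/34.71 + (38−23.14)²/23.14 + (16−57.86)²/57.86 + (30−11.57)²/11.57 + (25−11.57)²/11.57 + (15−23.14)²/23.14 = 87.9288
df = 5
p-value (upper-tail) = 0.00000
At α=0.01: p < α → reject H₀

reject H₀: yes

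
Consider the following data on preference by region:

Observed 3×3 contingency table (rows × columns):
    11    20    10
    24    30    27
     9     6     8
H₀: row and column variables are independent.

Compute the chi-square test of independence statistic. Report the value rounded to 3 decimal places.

test statistic = 3.675

Row totals [41, 81, 23], col totals [44, 56, 45], n=145
χ² = (11−12.44)²/12.44 + (20−15.83)²/15.83 + (10−12.72)²/12.72 + (24−24.58)²/24.58 + (30−31.28)²/31.28 + (27−25.14)²/25.14 + (9−6.98)²/6.98 + (6−8.88)²/8.88 + (8−7.14)²/7.14 = 3.6749
df = 4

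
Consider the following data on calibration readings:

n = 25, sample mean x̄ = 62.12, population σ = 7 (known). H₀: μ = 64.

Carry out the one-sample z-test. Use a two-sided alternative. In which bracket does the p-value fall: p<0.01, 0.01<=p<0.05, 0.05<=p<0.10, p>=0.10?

p-value bracket: p>=0.10

SE = σ/√n = 7/√25 = 1.4000
z = (x̄−μ₀)/SE = (62.12−64)/1.4000 = -1.3429
p-value (two-sided) = 0.17932
→ bracket: p>=0.10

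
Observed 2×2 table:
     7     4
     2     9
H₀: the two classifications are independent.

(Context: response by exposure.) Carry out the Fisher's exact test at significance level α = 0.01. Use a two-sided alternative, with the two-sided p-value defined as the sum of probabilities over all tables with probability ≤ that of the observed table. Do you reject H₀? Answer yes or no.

Margins: r₁=11, r₂=11, c₁=9, c₂=13, n=22
p_obs = C(11,7)·C(11,2)/C(22,9); sum pmf over tables with pmf ≤ p_obs
p-value (two-sided) = 0.08050
At α=0.01: p ≥ α → fail to reject H₀

reject H₀: no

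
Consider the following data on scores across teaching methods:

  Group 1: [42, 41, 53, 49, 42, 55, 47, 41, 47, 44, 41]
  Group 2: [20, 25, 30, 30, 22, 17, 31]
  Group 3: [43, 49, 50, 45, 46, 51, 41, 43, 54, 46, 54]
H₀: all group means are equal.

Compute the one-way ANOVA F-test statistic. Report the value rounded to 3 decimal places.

test statistic = 50.977

Group means [45.64, 25.00, 47.45], grand mean 41.345
SSB = Σnᵢ(x̄ᵢ−x̄)² = 2483.279; SSW = ΣΣ(x−x̄ᵢ)² = 633.273
MSB = 2483.279/2 = 1241.6395; MSW = 633.273/26 = 24.3566
F = MSB/MSW = 50.9774
df = (2, 26)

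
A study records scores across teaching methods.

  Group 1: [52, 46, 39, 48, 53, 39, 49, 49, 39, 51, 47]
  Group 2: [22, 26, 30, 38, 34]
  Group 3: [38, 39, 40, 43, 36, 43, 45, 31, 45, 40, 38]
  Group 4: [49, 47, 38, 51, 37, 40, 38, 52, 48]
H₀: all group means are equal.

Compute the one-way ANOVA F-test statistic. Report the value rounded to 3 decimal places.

test statistic = 12.320

Group means [46.55, 30.00, 39.82, 44.44], grand mean 41.667
SSB = Σnᵢ(x̄ᵢ−x̄)² = 1049.414; SSW = ΣΣ(x−x̄ᵢ)² = 908.586
MSB = 1049.414/3 = 349.8047; MSW = 908.586/32 = 28.3933
F = MSB/MSW = 12.3200
df = (3, 32)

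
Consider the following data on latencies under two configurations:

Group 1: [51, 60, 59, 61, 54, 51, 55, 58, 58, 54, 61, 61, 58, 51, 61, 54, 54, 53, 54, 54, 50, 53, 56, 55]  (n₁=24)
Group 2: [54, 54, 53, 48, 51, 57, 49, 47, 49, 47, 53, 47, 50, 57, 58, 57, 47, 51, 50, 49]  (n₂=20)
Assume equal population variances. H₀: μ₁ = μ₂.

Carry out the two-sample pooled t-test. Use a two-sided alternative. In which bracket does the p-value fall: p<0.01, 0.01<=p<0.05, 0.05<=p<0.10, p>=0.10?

p-value bracket: p<0.01

x̄₁=55.667, s₁=3.547, n₁=24
x̄₂=51.400, s₂=3.747, n₂=20
s_p² = [23·3.547² + 19·3.747²]/42 = 13.2413
SE = √(s_p²·(1/24+1/20)) = 1.1017
t = (55.667−51.400)/1.1017 = 3.8727
df = 42
p-value (two-sided) = 0.00037
→ bracket: p<0.01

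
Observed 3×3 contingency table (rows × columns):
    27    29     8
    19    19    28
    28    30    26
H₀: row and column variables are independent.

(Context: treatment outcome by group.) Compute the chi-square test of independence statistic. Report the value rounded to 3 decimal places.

test statistic = 14.434

Row totals [64, 66, 84], col totals [74, 78, 62], n=214
χ² = (27−22.13)²/22.13 + (29−23.33)²/23.33 + (8−18.54)²/18.54 + (19−22.82)²/22.82 + (19−24.06)²/24.06 + (28−19.12)²/19.12 + (28−29.05)²/29.05 + (30−30.62)²/30.62 + (26−24.34)²/24.34 = 14.4338
df = 4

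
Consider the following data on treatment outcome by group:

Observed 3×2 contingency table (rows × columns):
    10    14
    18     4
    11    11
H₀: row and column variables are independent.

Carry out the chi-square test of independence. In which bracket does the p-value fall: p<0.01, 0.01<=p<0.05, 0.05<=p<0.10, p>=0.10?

Row totals [24, 22, 22], col totals [39, 29], n=68
χ² = (10−13.76)²/13.76 + (14−10.24)²/10.24 + (18−12.62)²/12.62 + (4−9.38)²/9.38 + (11−12.62)²/12.62 + (11−9.38)²/9.38 = 8.2843
df = 2
p-value (upper-tail) = 0.01589
→ bracket: 0.01<=p<0.05

p-value bracket: 0.01<=p<0.05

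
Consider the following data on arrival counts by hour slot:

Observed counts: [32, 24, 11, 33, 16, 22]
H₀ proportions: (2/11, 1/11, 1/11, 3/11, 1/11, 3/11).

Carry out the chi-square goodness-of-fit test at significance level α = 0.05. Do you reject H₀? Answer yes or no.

n = 138; E_i = n·p_i = [25.09, 12.55, 12.55, 37.64, 12.55, 37.64]
χ² = (32−25.09)²/25.09 + (24−12.55)²/12.55 + (11−12.55)²/12.55 + (33−37.64)²/37.64 + (16−12.55)²/12.55 + (22−37.64)²/37.64 = 20.5700
df = 5
p-value (upper-tail) = 0.00098
At α=0.05: p < α → reject H₀

reject H₀: yes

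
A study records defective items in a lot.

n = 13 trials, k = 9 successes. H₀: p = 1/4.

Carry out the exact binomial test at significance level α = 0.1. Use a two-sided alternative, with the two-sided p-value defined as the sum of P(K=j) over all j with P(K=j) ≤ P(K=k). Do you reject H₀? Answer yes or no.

Exact binomial: n=13, k=9, p₀=1/4=0.2500
P(X=j) = C(n,j)·p₀^j·(1−p₀)^(n−j); p = Σ P(X=j) over j with P(X=j) ≤ P(X=9)
p-value (two-sided) = 0.00099
At α=0.1: p < α → reject H₀

reject H₀: yes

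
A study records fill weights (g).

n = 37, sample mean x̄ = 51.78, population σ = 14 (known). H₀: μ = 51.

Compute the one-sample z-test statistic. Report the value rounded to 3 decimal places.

SE = σ/√n = 14/√37 = 2.3016
z = (x̄−μ₀)/SE = (51.78−51)/2.3016 = 0.3389

test statistic = 0.339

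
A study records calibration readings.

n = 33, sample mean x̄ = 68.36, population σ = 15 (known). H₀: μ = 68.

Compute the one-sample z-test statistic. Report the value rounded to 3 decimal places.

SE = σ/√n = 15/√33 = 2.6112
z = (x̄−μ₀)/SE = (68.36−68)/2.6112 = 0.1379

test statistic = 0.138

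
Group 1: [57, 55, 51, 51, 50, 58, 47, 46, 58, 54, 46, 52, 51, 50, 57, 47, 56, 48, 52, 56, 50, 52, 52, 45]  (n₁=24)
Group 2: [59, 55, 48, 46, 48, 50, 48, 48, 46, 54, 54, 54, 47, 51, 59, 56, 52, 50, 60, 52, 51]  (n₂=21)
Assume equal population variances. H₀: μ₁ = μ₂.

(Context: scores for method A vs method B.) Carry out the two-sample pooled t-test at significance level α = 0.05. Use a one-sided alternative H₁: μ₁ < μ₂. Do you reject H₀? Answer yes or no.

x̄₁=51.708, s₁=3.994, n₁=24
x̄₂=51.810, s₂=4.297, n₂=21
s_p² = [23·3.994² + 20·4.297²]/43 = 17.1208
SE = √(s_p²·(1/24+1/21)) = 1.2364
t = (51.708−51.810)/1.2364 = -0.0818
df = 43
p-value (one-sided, H₁ less) = 0.46758
At α=0.05: p ≥ α → fail to reject H₀

reject H₀: no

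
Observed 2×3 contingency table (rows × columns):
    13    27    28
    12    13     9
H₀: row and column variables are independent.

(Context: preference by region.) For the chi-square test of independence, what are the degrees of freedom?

df = (r−1)(c−1) = (2−1)·(3−1) = 2

degrees of freedom = 2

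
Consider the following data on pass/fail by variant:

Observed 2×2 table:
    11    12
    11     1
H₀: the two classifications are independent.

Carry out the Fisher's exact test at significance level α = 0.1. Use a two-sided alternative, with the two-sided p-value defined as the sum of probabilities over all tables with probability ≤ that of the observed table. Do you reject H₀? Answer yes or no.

Margins: r₁=23, r₂=12, c₁=22, c₂=13, n=35
p_obs = C(23,11)·C(12,11)/C(35,22); sum pmf over tables with pmf ≤ p_obs
p-value (two-sided) = 0.01317
At α=0.1: p < α → reject H₀

reject H₀: yes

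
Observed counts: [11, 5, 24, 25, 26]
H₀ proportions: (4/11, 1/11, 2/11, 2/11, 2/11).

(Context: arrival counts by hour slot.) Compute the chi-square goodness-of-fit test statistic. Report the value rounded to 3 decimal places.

test statistic = 29.124

n = 91; E_i = n·p_i = [33.09, 8.27, 16.55, 16.55, 16.55]
χ² = (11−33.09)²/33.09 + (5−8.27)²/8.27 + (24−16.55)²/16.55 + (25−16.55)²/16.55 + (26−16.55)²/16.55 = 29.1236
df = 4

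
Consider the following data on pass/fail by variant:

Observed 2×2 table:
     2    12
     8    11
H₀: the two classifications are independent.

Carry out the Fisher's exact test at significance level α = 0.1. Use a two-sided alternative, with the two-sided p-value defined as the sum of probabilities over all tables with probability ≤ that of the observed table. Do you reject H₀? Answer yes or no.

Margins: r₁=14, r₂=19, c₁=10, c₂=23, n=33
p_obs = C(14,2)·C(19,8)/C(33,10); sum pmf over tables with pmf ≤ p_obs
p-value (two-sided) = 0.13118
At α=0.1: p ≥ α → fail to reject H₀

reject H₀: no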